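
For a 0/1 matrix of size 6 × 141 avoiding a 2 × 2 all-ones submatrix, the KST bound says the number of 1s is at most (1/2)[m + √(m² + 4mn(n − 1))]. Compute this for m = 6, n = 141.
z(6, 141; 2, 2) ≤ (1/2)[6 + √(6² + 4·6·141·140)] = (1/2)[6 + √473796] = 347.1642

Kővári–Sós–Turán: let r_1, ..., r_6 be the row sums and z = Σ r_i the total number of 1s. Each pair of columns can share at most one row with both entries 1 (else a 2×2 all-ones block appears), so Σ_i C(r_i, 2) ≤ C(141, 2) = 9870. By convexity Σ_i C(r_i, 2) ≥ 6·C(z/6, 2) = z(z − 6)/(2·6), giving z² − 6z − 6·141·140 ≤ 0 and hence z ≤ (1/2)[6 + √(36 + 4·118440)] = (1/2)[6 + √473796] ≈ (1/2)(6 + 688.3284) = 347.1642.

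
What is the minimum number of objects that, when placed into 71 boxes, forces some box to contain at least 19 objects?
n = (19 − 1)·71 + 1 = 1279

By the generalised pigeonhole principle, to guarantee some box contains ≥ r objects we need more than (r − 1) · k objects total. Threshold: n = (r − 1) · k + 1. With r = 19 and k = 71: n = 18 · 71 + 1 = 1278 + 1 = 1279. For n = 1278 = 18 · 71, we can put exactly 18 objects in every box, avoiding 19 in any single one — so 1279 is tight.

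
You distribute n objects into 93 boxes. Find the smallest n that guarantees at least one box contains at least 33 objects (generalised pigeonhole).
n = (33 − 1)·93 + 1 = 2977

By the generalised pigeonhole principle, to guarantee some box contains ≥ r objects we need more than (r − 1) · k objects total. Threshold: n = (r − 1) · k + 1. With r = 33 and k = 93: n = 32 · 93 + 1 = 2976 + 1 = 2977. For n = 2976 = 32 · 93, we can put exactly 32 objects in every box, avoiding 33 in any single one — so 2977 is tight.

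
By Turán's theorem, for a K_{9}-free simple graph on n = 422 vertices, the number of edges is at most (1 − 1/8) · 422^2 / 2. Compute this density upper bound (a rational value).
Turán density bound = (7/8) · 422^2/2 = 311647/4 ≈ 77911.75

Turán's theorem: ex(n, K_{r+1}) is achieved by the complete r-partite Turán graph T(n, r) with parts as balanced as possible, and is at most (1 − 1/r) · n^2/2. For r = 8, n = 422: the density bound is (7/8) · 178084/2 = 311647/4 ≈ 77911.75. The integer-valued extremum is e(T(422, 8)) = 77911, which is strictly less than the density bound 311647/4 since 8 ∤ 422 (the parts of T(422, 8) cannot all be equal).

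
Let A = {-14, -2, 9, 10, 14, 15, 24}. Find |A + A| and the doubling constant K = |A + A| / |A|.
K = |A + A| / |A| = 26/7

Enumerate A + A = {a + b : a, b ∈ A}. With |A| = 7, there are |A|^2 = 49 ordered sum pairs; collecting distinct values, A + A = {-28, -16, -5, -4, 0, 1, 7, 8, 10, 12, 13, 18, 19, 20, 22, 23, 24, 25, 28, 29, 30, 33, 34, 38, 39, 48}, so |A + A| = 26. Thus K = 26/7. For comparison, the minimum possible |A + A| over all 7-element sets is 2·7 − 1 = 13 (so min K = 13/7), attained only by arithmetic progressions.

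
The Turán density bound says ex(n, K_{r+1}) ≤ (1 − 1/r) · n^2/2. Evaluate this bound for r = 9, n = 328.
Turán density bound = (8/9) · 328^2/2 = 430336/9 ≈ 47815.1111

Turán's theorem: ex(n, K_{r+1}) is achieved by the complete r-partite Turán graph T(n, r) with parts as balanced as possible, and is at most (1 − 1/r) · n^2/2. For r = 9, n = 328: the density bound is (8/9) · 107584/2 = 430336/9 ≈ 47815.1111. The integer-valued extremum is e(T(328, 9)) = 47814, which is strictly less than the density bound 430336/9 since 9 ∤ 328 (the parts of T(328, 9) cannot all be equal).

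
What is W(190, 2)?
W(190, 2) = 190 + 1 = 191

A 2-term AP is any pair of integers, so a monochromatic 2-AP exists iff some colour is used at least twice. With 190 colours, the colouring i ↦ i on {1, ..., 190} uses each colour once, avoiding any monochromatic pair, so W(190, 2) > 190. For {1, ..., 191}, pigeonhole forces two integers of the same colour, which form a monochromatic 2-AP. Hence W(190, 2) = 191.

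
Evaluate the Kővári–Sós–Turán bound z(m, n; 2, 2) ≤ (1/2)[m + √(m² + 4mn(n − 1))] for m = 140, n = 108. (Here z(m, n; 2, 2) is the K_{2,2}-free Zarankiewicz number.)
z(140, 108; 2, 2) ≤ (1/2)[140 + √(140² + 4·140·108·107)] = (1/2)[140 + √6490960] = 1343.8681

Kővári–Sós–Turán: let r_1, ..., r_140 be the row sums and z = Σ r_i the total number of 1s. Each pair of columns can share at most one row with both entries 1 (else a 2×2 all-ones block appears), so Σ_i C(r_i, 2) ≤ C(108, 2) = 5778. By convexity Σ_i C(r_i, 2) ≥ 140·C(z/140, 2) = z(z − 140)/(2·140), giving z² − 140z − 140·108·107 ≤ 0 and hence z ≤ (1/2)[140 + √(19600 + 4·1617840)] = (1/2)[140 + √6490960] ≈ (1/2)(140 + 2547.7363) = 1343.8681.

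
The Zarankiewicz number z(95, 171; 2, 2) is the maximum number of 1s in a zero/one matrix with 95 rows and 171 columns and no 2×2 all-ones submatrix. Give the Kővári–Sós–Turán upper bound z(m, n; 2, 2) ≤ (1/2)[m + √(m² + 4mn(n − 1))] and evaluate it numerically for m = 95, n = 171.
z(95, 171; 2, 2) ≤ (1/2)[95 + √(95² + 4·95·171·170)] = (1/2)[95 + √11055625] = 1710

Kővári–Sós–Turán: let r_1, ..., r_95 be the row sums and z = Σ r_i the total number of 1s. Each pair of columns can share at most one row with both entries 1 (else a 2×2 all-ones block appears), so Σ_i C(r_i, 2) ≤ C(171, 2) = 14535. By convexity Σ_i C(r_i, 2) ≥ 95·C(z/95, 2) = z(z − 95)/(2·95), giving z² − 95z − 95·171·170 ≤ 0 and hence z ≤ (1/2)[95 + √(9025 + 4·2761650)] = (1/2)[95 + √11055625] ≈ (1/2)(95 + 3325) = 1710.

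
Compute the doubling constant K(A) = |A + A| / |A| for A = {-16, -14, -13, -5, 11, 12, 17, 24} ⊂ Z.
K = |A + A| / |A| = 35/8

Enumerate A + A = {a + b : a, b ∈ A}. With |A| = 8, there are |A|^2 = 64 ordered sum pairs; collecting distinct values, A + A = {-32, -30, -29, -28, -27, -26, -21, -19, -18, -10, -5, -4, -3, -2, -1, 1, 3, 4, 6, 7, 8, 10, 11, 12, 19, 22, 23, 24, 28, 29, 34, 35, 36, 41, 48}, so |A + A| = 35. Thus K = 35/8. For comparison, the minimum possible |A + A| over all 8-element sets is 2·8 − 1 = 15 (so min K = 15/8), attained only by arithmetic progressions.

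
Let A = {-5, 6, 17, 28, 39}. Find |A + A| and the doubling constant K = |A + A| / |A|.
K = |A + A| / |A| = 9/5

Enumerate A + A = {a + b : a, b ∈ A}. With |A| = 5, there are |A|^2 = 25 ordered sum pairs; collecting distinct values, A + A = {-10, 1, 12, 23, 34, 45, 56, 67, 78}, so |A + A| = 9. Thus K = 9/5. Here |A + A| = 2|A| − 1 = 9, the minimum possible — so K = 9/5 is minimal, which holds iff A is an arithmetic progression.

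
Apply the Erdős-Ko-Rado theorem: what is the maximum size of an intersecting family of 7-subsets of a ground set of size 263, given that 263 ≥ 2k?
max |F| = C(262, 6) = 424067747649

The Erdős-Ko-Rado theorem states: for n ≥ 2k, an intersecting family of k-subsets of an n-element set has size at most C(n − 1, k − 1), with equality for 'star' families {A ⊆ [n] : |A| = k, i ∈ A} (fix an element i). For n = 263, k = 7: C(262, 6) = 424067747649.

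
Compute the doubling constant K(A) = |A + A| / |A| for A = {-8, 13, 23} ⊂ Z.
K = |A + A| / |A| = 6/3 = 2

Enumerate A + A = {a + b : a, b ∈ A}. With |A| = 3, there are |A|^2 = 9 ordered sum pairs; collecting distinct values, A + A = {-16, 5, 15, 26, 36, 46}, so |A + A| = 6. Thus K = 6/3 = 2. For comparison, the minimum possible |A + A| over all 3-element sets is 2·3 − 1 = 5 (so min K = 5/3), attained only by arithmetic progressions.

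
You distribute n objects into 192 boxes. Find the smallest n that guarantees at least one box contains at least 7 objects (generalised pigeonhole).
n = (7 − 1)·192 + 1 = 1153

By the generalised pigeonhole principle, to guarantee some box contains ≥ r objects we need more than (r − 1) · k objects total. Threshold: n = (r − 1) · k + 1. With r = 7 and k = 192: n = 6 · 192 + 1 = 1152 + 1 = 1153. For n = 1152 = 6 · 192, we can put exactly 6 objects in every box, avoiding 7 in any single one — so 1153 is tight.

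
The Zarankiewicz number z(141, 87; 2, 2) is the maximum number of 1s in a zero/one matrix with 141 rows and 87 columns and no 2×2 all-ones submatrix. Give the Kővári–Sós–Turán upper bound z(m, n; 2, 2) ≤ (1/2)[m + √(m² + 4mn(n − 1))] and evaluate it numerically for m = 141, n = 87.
z(141, 87; 2, 2) ≤ (1/2)[141 + √(141² + 4·141·87·86)] = (1/2)[141 + √4239729] = 1100.0301

Kővári–Sós–Turán: let r_1, ..., r_141 be the row sums and z = Σ r_i the total number of 1s. Each pair of columns can share at most one row with both entries 1 (else a 2×2 all-ones block appears), so Σ_i C(r_i, 2) ≤ C(87, 2) = 3741. By convexity Σ_i C(r_i, 2) ≥ 141·C(z/141, 2) = z(z − 141)/(2·141), giving z² − 141z − 141·87·86 ≤ 0 and hence z ≤ (1/2)[141 + √(19881 + 4·1054962)] = (1/2)[141 + √4239729] ≈ (1/2)(141 + 2059.0602) = 1100.0301.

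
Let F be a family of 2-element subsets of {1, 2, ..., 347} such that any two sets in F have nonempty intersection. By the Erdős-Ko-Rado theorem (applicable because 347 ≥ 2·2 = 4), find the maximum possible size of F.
max |F| = C(346, 1) = 346

Erdős-Ko-Rado (1961): when n ≥ 2k, max |F| = C(n−1, k−1). The bound is attained by the star {A : i ∈ A} for any fixed i ∈ [n]. Here C(347−1, 2−1) = C(346, 1) = 346.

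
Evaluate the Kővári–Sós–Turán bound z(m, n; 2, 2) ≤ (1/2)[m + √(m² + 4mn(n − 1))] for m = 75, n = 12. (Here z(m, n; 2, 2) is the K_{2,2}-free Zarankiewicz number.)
z(75, 12; 2, 2) ≤ (1/2)[75 + √(75² + 4·75·12·11)] = (1/2)[75 + √45225] = 143.8309

Kővári–Sós–Turán: let r_1, ..., r_75 be the row sums and z = Σ r_i the total number of 1s. Each pair of columns can share at most one row with both entries 1 (else a 2×2 all-ones block appears), so Σ_i C(r_i, 2) ≤ C(12, 2) = 66. By convexity Σ_i C(r_i, 2) ≥ 75·C(z/75, 2) = z(z − 75)/(2·75), giving z² − 75z − 75·12·11 ≤ 0 and hence z ≤ (1/2)[75 + √(5625 + 4·9900)] = (1/2)[75 + √45225] ≈ (1/2)(75 + 212.6617) = 143.8309.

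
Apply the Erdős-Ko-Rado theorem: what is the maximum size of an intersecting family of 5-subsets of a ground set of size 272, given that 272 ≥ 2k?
max |F| = C(271, 4) = 219790485

The Erdős-Ko-Rado theorem states: for n ≥ 2k, an intersecting family of k-subsets of an n-element set has size at most C(n − 1, k − 1), with equality for 'star' families {A ⊆ [n] : |A| = k, i ∈ A} (fix an element i). For n = 272, k = 5: C(271, 4) = 219790485.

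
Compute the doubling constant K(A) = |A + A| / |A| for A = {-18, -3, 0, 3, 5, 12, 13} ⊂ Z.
K = |A + A| / |A| = 25/7

Enumerate A + A = {a + b : a, b ∈ A}. With |A| = 7, there are |A|^2 = 49 ordered sum pairs; collecting distinct values, A + A = {-36, -21, -18, -15, -13, -6, -5, -3, 0, 2, 3, 5, 6, 8, 9, 10, 12, 13, 15, 16, 17, 18, 24, 25, 26}, so |A + A| = 25. Thus K = 25/7. For comparison, the minimum possible |A + A| over all 7-element sets is 2·7 − 1 = 13 (so min K = 13/7), attained only by arithmetic progressions.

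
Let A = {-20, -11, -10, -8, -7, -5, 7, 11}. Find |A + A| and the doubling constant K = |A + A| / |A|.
K = |A + A| / |A| = 31/8

Enumerate A + A = {a + b : a, b ∈ A}. With |A| = 8, there are |A|^2 = 64 ordered sum pairs; collecting distinct values, A + A = {-40, -31, -30, -28, -27, -25, -22, -21, -20, -19, -18, -17, -16, -15, -14, -13, -12, -10, -9, -4, -3, -1, 0, 1, 2, 3, 4, 6, 14, 18, 22}, so |A + A| = 31. Thus K = 31/8. For comparison, the minimum possible |A + A| over all 8-element sets is 2·8 − 1 = 15 (so min K = 15/8), attained only by arithmetic progressions.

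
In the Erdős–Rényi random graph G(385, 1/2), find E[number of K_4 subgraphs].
E[# K_4] = C(385, 4) · (1/2)^C(4, 2) = 901244960 / 2^6 = 28163905/2 = 14081952.5

For each 4-subset S of vertices (there are C(385, 4) = 901244960 such S), let X_S = 1 if S induces a K_4 (all C(4, 2) = 6 edges present). Then P(X_S = 1) = (1/2)^6 = 1/64. By linearity of expectation, E[# K_4] = C(385, 4) · (1/2)^6 = 901244960 / 64 = 28163905/2 = 14081952.5.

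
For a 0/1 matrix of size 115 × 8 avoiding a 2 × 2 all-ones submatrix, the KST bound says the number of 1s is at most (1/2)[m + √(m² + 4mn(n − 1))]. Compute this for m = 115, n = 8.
z(115, 8; 2, 2) ≤ (1/2)[115 + √(115² + 4·115·8·7)] = (1/2)[115 + √38985] = 156.2231

Kővári–Sós–Turán: let r_1, ..., r_115 be the row sums and z = Σ r_i the total number of 1s. Each pair of columns can share at most one row with both entries 1 (else a 2×2 all-ones block appears), so Σ_i C(r_i, 2) ≤ C(8, 2) = 28. By convexity Σ_i C(r_i, 2) ≥ 115·C(z/115, 2) = z(z − 115)/(2·115), giving z² − 115z − 115·8·7 ≤ 0 and hence z ≤ (1/2)[115 + √(13225 + 4·6440)] = (1/2)[115 + √38985] ≈ (1/2)(115 + 197.4462) = 156.2231.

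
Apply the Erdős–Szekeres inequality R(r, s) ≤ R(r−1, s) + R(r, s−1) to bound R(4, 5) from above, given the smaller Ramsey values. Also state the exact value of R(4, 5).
R(4, 5) ≤ R(3, 5) + R(4, 4) = 14 + 18 = 32; exact value R(4, 5) = 25.

The Erdős–Szekeres recurrence R(r, s) ≤ R(r−1, s) + R(r, s−1) applied to (r, s) = (4, 5) gives
  R(4, 5) ≤ R(3, 5) + R(4, 4) = 14 + 18 = 32.
(Recall R(2, k) = k and R is symmetric.) The recurrence is not tight here (it gives 32, but the exact value is R(4, 5) = 25); the tight upper bound requires a sharper argument than the simple recurrence, combined with a lower-bound construction on K_{24}.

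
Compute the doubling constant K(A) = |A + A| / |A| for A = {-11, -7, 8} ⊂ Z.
K = |A + A| / |A| = 6/3 = 2

Enumerate A + A = {a + b : a, b ∈ A}. With |A| = 3, there are |A|^2 = 9 ordered sum pairs; collecting distinct values, A + A = {-22, -18, -14, -3, 1, 16}, so |A + A| = 6. Thus K = 6/3 = 2. For comparison, the minimum possible |A + A| over all 3-element sets is 2·3 − 1 = 5 (so min K = 5/3), attained only by arithmetic progressions.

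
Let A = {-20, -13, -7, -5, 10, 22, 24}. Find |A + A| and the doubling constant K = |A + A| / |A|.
K = |A + A| / |A| = 26/7

Enumerate A + A = {a + b : a, b ∈ A}. With |A| = 7, there are |A|^2 = 49 ordered sum pairs; collecting distinct values, A + A = {-40, -33, -27, -26, -25, -20, -18, -14, -12, -10, -3, 2, 3, 4, 5, 9, 11, 15, 17, 19, 20, 32, 34, 44, 46, 48}, so |A + A| = 26. Thus K = 26/7. For comparison, the minimum possible |A + A| over all 7-element sets is 2·7 − 1 = 13 (so min K = 13/7), attained only by arithmetic progressions.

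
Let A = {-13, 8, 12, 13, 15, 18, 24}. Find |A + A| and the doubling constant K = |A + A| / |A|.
K = |A + A| / |A| = 25/7

Enumerate A + A = {a + b : a, b ∈ A}. With |A| = 7, there are |A|^2 = 49 ordered sum pairs; collecting distinct values, A + A = {-26, -5, -1, 0, 2, 5, 11, 16, 20, 21, 23, 24, 25, 26, 27, 28, 30, 31, 32, 33, 36, 37, 39, 42, 48}, so |A + A| = 25. Thus K = 25/7. For comparison, the minimum possible |A + A| over all 7-element sets is 2·7 − 1 = 13 (so min K = 13/7), attained only by arithmetic progressions.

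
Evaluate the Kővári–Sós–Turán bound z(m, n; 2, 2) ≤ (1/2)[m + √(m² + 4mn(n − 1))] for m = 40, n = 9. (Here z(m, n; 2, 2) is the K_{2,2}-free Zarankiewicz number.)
z(40, 9; 2, 2) ≤ (1/2)[40 + √(40² + 4·40·9·8)] = (1/2)[40 + √13120] = 77.2713

Kővári–Sós–Turán: let r_1, ..., r_40 be the row sums and z = Σ r_i the total number of 1s. Each pair of columns can share at most one row with both entries 1 (else a 2×2 all-ones block appears), so Σ_i C(r_i, 2) ≤ C(9, 2) = 36. By convexity Σ_i C(r_i, 2) ≥ 40·C(z/40, 2) = z(z − 40)/(2·40), giving z² − 40z − 40·9·8 ≤ 0 and hence z ≤ (1/2)[40 + √(1600 + 4·2880)] = (1/2)[40 + √13120] ≈ (1/2)(40 + 114.5426) = 77.2713.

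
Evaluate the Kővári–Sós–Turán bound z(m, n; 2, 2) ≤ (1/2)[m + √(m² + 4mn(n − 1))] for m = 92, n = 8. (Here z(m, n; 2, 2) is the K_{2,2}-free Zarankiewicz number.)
z(92, 8; 2, 2) ≤ (1/2)[92 + √(92² + 4·92·8·7)] = (1/2)[92 + √29072] = 131.2526

Kővári–Sós–Turán: let r_1, ..., r_92 be the row sums and z = Σ r_i the total number of 1s. Each pair of columns can share at most one row with both entries 1 (else a 2×2 all-ones block appears), so Σ_i C(r_i, 2) ≤ C(8, 2) = 28. By convexity Σ_i C(r_i, 2) ≥ 92·C(z/92, 2) = z(z − 92)/(2·92), giving z² − 92z − 92·8·7 ≤ 0 and hence z ≤ (1/2)[92 + √(8464 + 4·5152)] = (1/2)[92 + √29072] ≈ (1/2)(92 + 170.5051) = 131.2526.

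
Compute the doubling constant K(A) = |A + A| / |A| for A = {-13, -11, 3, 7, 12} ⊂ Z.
K = |A + A| / |A| = 15/5 = 3

Enumerate A + A = {a + b : a, b ∈ A}. With |A| = 5, there are |A|^2 = 25 ordered sum pairs; collecting distinct values, A + A = {-26, -24, -22, -10, -8, -6, -4, -1, 1, 6, 10, 14, 15, 19, 24}, so |A + A| = 15. Thus K = 15/5 = 3. For comparison, the minimum possible |A + A| over all 5-element sets is 2·5 − 1 = 9 (so min K = 9/5), attained only by arithmetic progressions.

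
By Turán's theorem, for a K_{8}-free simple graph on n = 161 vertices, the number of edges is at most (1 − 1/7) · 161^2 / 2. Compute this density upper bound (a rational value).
Turán density bound = (6/7) · 161^2/2 = 11109

Turán's theorem: ex(n, K_{r+1}) is achieved by the complete r-partite Turán graph T(n, r) with parts as balanced as possible, and is at most (1 − 1/r) · n^2/2. For r = 7, n = 161: the density bound is (6/7) · 25921/2 = 11109. Since 7 ∣ 161, the Turán graph T(161, 7) has parts of equal size 23, and its edge count e(T(161, 7)) = 11109 attains the density bound exactly.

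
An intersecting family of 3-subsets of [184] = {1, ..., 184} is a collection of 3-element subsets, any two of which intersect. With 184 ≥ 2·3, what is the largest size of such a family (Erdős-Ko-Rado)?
max |F| = C(183, 2) = 16653

The Erdős-Ko-Rado theorem states: for n ≥ 2k, an intersecting family of k-subsets of an n-element set has size at most C(n − 1, k − 1), with equality for 'star' families {A ⊆ [n] : |A| = k, i ∈ A} (fix an element i). For n = 184, k = 3: C(183, 2) = 16653.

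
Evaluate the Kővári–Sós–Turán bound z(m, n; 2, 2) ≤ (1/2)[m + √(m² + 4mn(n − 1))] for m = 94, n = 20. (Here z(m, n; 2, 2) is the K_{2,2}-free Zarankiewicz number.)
z(94, 20; 2, 2) ≤ (1/2)[94 + √(94² + 4·94·20·19)] = (1/2)[94 + √151716] = 241.7537

Kővári–Sós–Turán: let r_1, ..., r_94 be the row sums and z = Σ r_i the total number of 1s. Each pair of columns can share at most one row with both entries 1 (else a 2×2 all-ones block appears), so Σ_i C(r_i, 2) ≤ C(20, 2) = 190. By convexity Σ_i C(r_i, 2) ≥ 94·C(z/94, 2) = z(z − 94)/(2·94), giving z² − 94z − 94·20·19 ≤ 0 and hence z ≤ (1/2)[94 + √(8836 + 4·35720)] = (1/2)[94 + √151716] ≈ (1/2)(94 + 389.5074) = 241.7537.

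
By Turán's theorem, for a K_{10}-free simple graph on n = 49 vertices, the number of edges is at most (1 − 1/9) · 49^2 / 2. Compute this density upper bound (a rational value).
Turán density bound = (8/9) · 49^2/2 = 9604/9 ≈ 1067.1111

Turán's theorem: ex(n, K_{r+1}) is achieved by the complete r-partite Turán graph T(n, r) with parts as balanced as possible, and is at most (1 − 1/r) · n^2/2. For r = 9, n = 49: the density bound is (8/9) · 2401/2 = 9604/9 ≈ 1067.1111. The integer-valued extremum is e(T(49, 9)) = 1066, which is strictly less than the density bound 9604/9 since 9 ∤ 49 (the parts of T(49, 9) cannot all be equal).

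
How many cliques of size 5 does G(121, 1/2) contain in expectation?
E[# K_5] = C(121, 5) · (1/2)^C(5, 2) = 198792594 / 2^10 = 99396297/512 ≈ 194133.392578

For each 5-subset S of vertices (there are C(121, 5) = 198792594 such S), let X_S = 1 if S induces a K_5 (all C(5, 2) = 10 edges present). Then P(X_S = 1) = (1/2)^10 = 1/1024. By linearity of expectation, E[# K_5] = C(121, 5) · (1/2)^10 = 198792594 / 1024 = 99396297/512 ≈ 194133.392578.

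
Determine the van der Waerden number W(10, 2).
W(10, 2) = 10 + 1 = 11

A 2-term AP is any pair of integers, so a monochromatic 2-AP exists iff some colour is used at least twice. With 10 colours, the colouring i ↦ i on {1, ..., 10} uses each colour once, avoiding any monochromatic pair, so W(10, 2) > 10. For {1, ..., 11}, pigeonhole forces two integers of the same colour, which form a monochromatic 2-AP. Hence W(10, 2) = 11.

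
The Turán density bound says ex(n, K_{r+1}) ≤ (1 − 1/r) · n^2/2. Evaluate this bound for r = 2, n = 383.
Turán density bound = (1/2) · 383^2/2 = 146689/4 ≈ 36672.25

Turán's theorem: ex(n, K_{r+1}) is achieved by the complete r-partite Turán graph T(n, r) with parts as balanced as possible, and is at most (1 − 1/r) · n^2/2. For r = 2, n = 383: the density bound is (1/2) · 146689/2 = 146689/4 ≈ 36672.25. The integer-valued extremum is e(T(383, 2)) = 36672, which is strictly less than the density bound 146689/4 since 2 ∤ 383 (the parts of T(383, 2) cannot all be equal).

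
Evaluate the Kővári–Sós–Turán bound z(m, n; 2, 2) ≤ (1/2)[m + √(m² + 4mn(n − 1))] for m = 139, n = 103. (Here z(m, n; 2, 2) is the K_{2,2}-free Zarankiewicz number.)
z(139, 103; 2, 2) ≤ (1/2)[139 + √(139² + 4·139·103·102)] = (1/2)[139 + √5860657] = 1279.9397

Kővári–Sós–Turán: let r_1, ..., r_139 be the row sums and z = Σ r_i the total number of 1s. Each pair of columns can share at most one row with both entries 1 (else a 2×2 all-ones block appears), so Σ_i C(r_i, 2) ≤ C(103, 2) = 5253. By convexity Σ_i C(r_i, 2) ≥ 139·C(z/139, 2) = z(z − 139)/(2·139), giving z² − 139z − 139·103·102 ≤ 0 and hence z ≤ (1/2)[139 + √(19321 + 4·1460334)] = (1/2)[139 + √5860657] ≈ (1/2)(139 + 2420.8794) = 1279.9397.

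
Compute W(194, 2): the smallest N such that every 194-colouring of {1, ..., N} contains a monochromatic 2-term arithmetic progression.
W(194, 2) = 194 + 1 = 195

A 2-term AP is any pair of integers, so a monochromatic 2-AP exists iff some colour is used at least twice. With 194 colours, the colouring i ↦ i on {1, ..., 194} uses each colour once, avoiding any monochromatic pair, so W(194, 2) > 194. For {1, ..., 195}, pigeonhole forces two integers of the same colour, which form a monochromatic 2-AP. Hence W(194, 2) = 195.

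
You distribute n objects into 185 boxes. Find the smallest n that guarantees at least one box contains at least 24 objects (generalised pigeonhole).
n = (24 − 1)·185 + 1 = 4256

By the generalised pigeonhole principle, to guarantee some box contains ≥ r objects we need more than (r − 1) · k objects total. Threshold: n = (r − 1) · k + 1. With r = 24 and k = 185: n = 23 · 185 + 1 = 4255 + 1 = 4256. For n = 4255 = 23 · 185, we can put exactly 23 objects in every box, avoiding 24 in any single one — so 4256 is tight.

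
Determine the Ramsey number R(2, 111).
R(2, 111) = 111

R(2, k) = k for all k ≥ 2: in a 2-colouring of K_k, either some edge is red (a red K_2) or all edges are blue (a blue K_k). And K_{110} coloured all-blue has no blue K_111, so R(2, 111) > 110. Hence R(2, 111) = 111.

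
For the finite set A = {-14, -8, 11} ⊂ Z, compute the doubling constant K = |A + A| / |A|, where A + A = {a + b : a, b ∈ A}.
K = |A + A| / |A| = 6/3 = 2

Enumerate A + A = {a + b : a, b ∈ A}. With |A| = 3, there are |A|^2 = 9 ordered sum pairs; collecting distinct values, A + A = {-28, -22, -16, -3, 3, 22}, so |A + A| = 6. Thus K = 6/3 = 2. For comparison, the minimum possible |A + A| over all 3-element sets is 2·3 − 1 = 5 (so min K = 5/3), attained only by arithmetic progressions.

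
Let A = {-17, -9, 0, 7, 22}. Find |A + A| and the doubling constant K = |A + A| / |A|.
K = |A + A| / |A| = 15/5 = 3

Enumerate A + A = {a + b : a, b ∈ A}. With |A| = 5, there are |A|^2 = 25 ordered sum pairs; collecting distinct values, A + A = {-34, -26, -18, -17, -10, -9, -2, 0, 5, 7, 13, 14, 22, 29, 44}, so |A + A| = 15. Thus K = 15/5 = 3. For comparison, the minimum possible |A + A| over all 5-element sets is 2·5 − 1 = 9 (so min K = 9/5), attained only by arithmetic progressions.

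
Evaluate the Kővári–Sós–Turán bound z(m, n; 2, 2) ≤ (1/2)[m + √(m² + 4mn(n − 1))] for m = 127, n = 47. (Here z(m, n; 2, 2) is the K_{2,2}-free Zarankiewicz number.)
z(127, 47; 2, 2) ≤ (1/2)[127 + √(127² + 4·127·47·46)] = (1/2)[127 + √1114425] = 591.3316

Kővári–Sós–Turán: let r_1, ..., r_127 be the row sums and z = Σ r_i the total number of 1s. Each pair of columns can share at most one row with both entries 1 (else a 2×2 all-ones block appears), so Σ_i C(r_i, 2) ≤ C(47, 2) = 1081. By convexity Σ_i C(r_i, 2) ≥ 127·C(z/127, 2) = z(z − 127)/(2·127), giving z² − 127z − 127·47·46 ≤ 0 and hence z ≤ (1/2)[127 + √(16129 + 4·274574)] = (1/2)[127 + √1114425] ≈ (1/2)(127 + 1055.6633) = 591.3316.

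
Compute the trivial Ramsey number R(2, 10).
R(2, 10) = 10

R(2, k) = k for all k ≥ 2: in a 2-colouring of K_k, either some edge is red (a red K_2) or all edges are blue (a blue K_k). And K_{9} coloured all-blue has no blue K_10, so R(2, 10) > 9. Hence R(2, 10) = 10.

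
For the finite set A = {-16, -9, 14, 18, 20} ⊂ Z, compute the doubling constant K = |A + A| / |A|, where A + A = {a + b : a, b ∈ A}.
K = |A + A| / |A| = 15/5 = 3

Enumerate A + A = {a + b : a, b ∈ A}. With |A| = 5, there are |A|^2 = 25 ordered sum pairs; collecting distinct values, A + A = {-32, -25, -18, -2, 2, 4, 5, 9, 11, 28, 32, 34, 36, 38, 40}, so |A + A| = 15. Thus K = 15/5 = 3. For comparison, the minimum possible |A + A| over all 5-element sets is 2·5 − 1 = 9 (so min K = 9/5), attained only by arithmetic progressions.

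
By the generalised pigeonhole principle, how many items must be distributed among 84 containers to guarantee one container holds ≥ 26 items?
n = (26 − 1)·84 + 1 = 2101

By the generalised pigeonhole principle, to guarantee some box contains ≥ r objects we need more than (r − 1) · k objects total. Threshold: n = (r − 1) · k + 1. With r = 26 and k = 84: n = 25 · 84 + 1 = 2100 + 1 = 2101. For n = 2100 = 25 · 84, we can put exactly 25 objects in every box, avoiding 26 in any single one — so 2101 is tight.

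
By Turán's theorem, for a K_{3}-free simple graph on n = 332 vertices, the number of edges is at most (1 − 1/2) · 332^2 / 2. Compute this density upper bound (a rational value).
Turán density bound = (1/2) · 332^2/2 = 27556

Turán's theorem: ex(n, K_{r+1}) is achieved by the complete r-partite Turán graph T(n, r) with parts as balanced as possible, and is at most (1 − 1/r) · n^2/2. For r = 2, n = 332: the density bound is (1/2) · 110224/2 = 27556. Since 2 ∣ 332, the Turán graph T(332, 2) has parts of equal size 166, and its edge count e(T(332, 2)) = 27556 attains the density bound exactly.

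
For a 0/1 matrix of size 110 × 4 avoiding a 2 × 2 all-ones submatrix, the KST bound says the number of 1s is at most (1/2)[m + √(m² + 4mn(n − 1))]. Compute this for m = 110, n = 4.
z(110, 4; 2, 2) ≤ (1/2)[110 + √(110² + 4·110·4·3)] = (1/2)[110 + √17380] = 120.9166

Kővári–Sós–Turán: let r_1, ..., r_110 be the row sums and z = Σ r_i the total number of 1s. Each pair of columns can share at most one row with both entries 1 (else a 2×2 all-ones block appears), so Σ_i C(r_i, 2) ≤ C(4, 2) = 6. By convexity Σ_i C(r_i, 2) ≥ 110·C(z/110, 2) = z(z − 110)/(2·110), giving z² − 110z − 110·4·3 ≤ 0 and hence z ≤ (1/2)[110 + √(12100 + 4·1320)] = (1/2)[110 + √17380] ≈ (1/2)(110 + 131.8332) = 120.9166.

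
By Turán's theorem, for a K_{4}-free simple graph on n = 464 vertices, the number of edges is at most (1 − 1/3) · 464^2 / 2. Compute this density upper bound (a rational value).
Turán density bound = (2/3) · 464^2/2 = 215296/3 ≈ 71765.3333

Turán's theorem: ex(n, K_{r+1}) is achieved by the complete r-partite Turán graph T(n, r) with parts as balanced as possible, and is at most (1 − 1/r) · n^2/2. For r = 3, n = 464: the density bound is (2/3) · 215296/2 = 215296/3 ≈ 71765.3333. The integer-valued extremum is e(T(464, 3)) = 71765, which is strictly less than the density bound 215296/3 since 3 ∤ 464 (the parts of T(464, 3) cannot all be equal).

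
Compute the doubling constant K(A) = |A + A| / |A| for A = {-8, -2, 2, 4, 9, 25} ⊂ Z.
K = |A + A| / |A| = 20/6 = 10/3

Enumerate A + A = {a + b : a, b ∈ A}. With |A| = 6, there are |A|^2 = 36 ordered sum pairs; collecting distinct values, A + A = {-16, -10, -6, -4, 0, 1, 2, 4, 6, 7, 8, 11, 13, 17, 18, 23, 27, 29, 34, 50}, so |A + A| = 20. Thus K = 20/6 = 10/3. For comparison, the minimum possible |A + A| over all 6-element sets is 2·6 − 1 = 11 (so min K = 11/6), attained only by arithmetic progressions.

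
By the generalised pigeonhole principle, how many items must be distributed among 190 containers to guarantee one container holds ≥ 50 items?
n = (50 − 1)·190 + 1 = 9311

By the generalised pigeonhole principle, to guarantee some box contains ≥ r objects we need more than (r − 1) · k objects total. Threshold: n = (r − 1) · k + 1. With r = 50 and k = 190: n = 49 · 190 + 1 = 9310 + 1 = 9311. For n = 9310 = 49 · 190, we can put exactly 49 objects in every box, avoiding 50 in any single one — so 9311 is tight.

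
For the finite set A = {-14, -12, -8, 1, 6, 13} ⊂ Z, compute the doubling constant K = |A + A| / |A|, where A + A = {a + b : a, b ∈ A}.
K = |A + A| / |A| = 21/6 = 7/2

Enumerate A + A = {a + b : a, b ∈ A}. With |A| = 6, there are |A|^2 = 36 ordered sum pairs; collecting distinct values, A + A = {-28, -26, -24, -22, -20, -16, -13, -11, -8, -7, -6, -2, -1, 1, 2, 5, 7, 12, 14, 19, 26}, so |A + A| = 21. Thus K = 21/6 = 7/2. For comparison, the minimum possible |A + A| over all 6-element sets is 2·6 − 1 = 11 (so min K = 11/6), attained only by arithmetic progressions.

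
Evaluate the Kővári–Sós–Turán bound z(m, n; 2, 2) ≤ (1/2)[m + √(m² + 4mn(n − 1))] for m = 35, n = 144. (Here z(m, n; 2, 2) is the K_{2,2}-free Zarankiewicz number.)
z(35, 144; 2, 2) ≤ (1/2)[35 + √(35² + 4·35·144·143)] = (1/2)[35 + √2884105] = 866.6326

Kővári–Sós–Turán: let r_1, ..., r_35 be the row sums and z = Σ r_i the total number of 1s. Each pair of columns can share at most one row with both entries 1 (else a 2×2 all-ones block appears), so Σ_i C(r_i, 2) ≤ C(144, 2) = 10296. By convexity Σ_i C(r_i, 2) ≥ 35·C(z/35, 2) = z(z − 35)/(2·35), giving z² − 35z − 35·144·143 ≤ 0 and hence z ≤ (1/2)[35 + √(1225 + 4·720720)] = (1/2)[35 + √2884105] ≈ (1/2)(35 + 1698.2653) = 866.6326.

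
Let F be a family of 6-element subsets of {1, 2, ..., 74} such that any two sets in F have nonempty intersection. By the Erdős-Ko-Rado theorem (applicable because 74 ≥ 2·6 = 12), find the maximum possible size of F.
max |F| = C(73, 5) = 15020334

Erdős-Ko-Rado (1961): when n ≥ 2k, max |F| = C(n−1, k−1). The bound is attained by the star {A : i ∈ A} for any fixed i ∈ [n]. Here C(74−1, 6−1) = C(73, 5) = 15020334.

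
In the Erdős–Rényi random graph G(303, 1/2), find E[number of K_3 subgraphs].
E[# K_3] = C(303, 3) · (1/2)^C(3, 2) = 4590551 / 2^3 = 573818.875

For each 3-subset S of vertices (there are C(303, 3) = 4590551 such S), let X_S = 1 if S induces a K_3 (all C(3, 2) = 3 edges present). Then P(X_S = 1) = (1/2)^3 = 1/8. By linearity of expectation, E[# K_3] = C(303, 3) · (1/2)^3 = 4590551 / 8 = 573818.875.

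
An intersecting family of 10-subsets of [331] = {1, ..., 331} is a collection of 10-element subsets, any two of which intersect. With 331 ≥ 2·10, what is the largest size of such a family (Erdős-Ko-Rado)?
max |F| = C(330, 9) = 114570488970387450

Erdős-Ko-Rado (1961): when n ≥ 2k, max |F| = C(n−1, k−1). The bound is attained by the star {A : i ∈ A} for any fixed i ∈ [n]. Here C(331−1, 10−1) = C(330, 9) = 114570488970387450.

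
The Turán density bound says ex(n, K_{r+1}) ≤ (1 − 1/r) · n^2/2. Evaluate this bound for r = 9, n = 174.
Turán density bound = (8/9) · 174^2/2 = 13456

Turán's theorem: ex(n, K_{r+1}) is achieved by the complete r-partite Turán graph T(n, r) with parts as balanced as possible, and is at most (1 − 1/r) · n^2/2. For r = 9, n = 174: the density bound is (8/9) · 30276/2 = 13456. The integer-valued extremum is e(T(174, 9)) = 13455, which is strictly less than the density bound 13456 since 9 ∤ 174 (the parts of T(174, 9) cannot all be equal).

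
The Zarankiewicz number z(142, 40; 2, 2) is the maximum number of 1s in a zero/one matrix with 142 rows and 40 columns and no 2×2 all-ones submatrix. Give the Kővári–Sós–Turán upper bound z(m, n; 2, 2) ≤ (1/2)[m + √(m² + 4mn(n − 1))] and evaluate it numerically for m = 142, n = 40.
z(142, 40; 2, 2) ≤ (1/2)[142 + √(142² + 4·142·40·39)] = (1/2)[142 + √906244] = 546.9842

Kővári–Sós–Turán: let r_1, ..., r_142 be the row sums and z = Σ r_i the total number of 1s. Each pair of columns can share at most one row with both entries 1 (else a 2×2 all-ones block appears), so Σ_i C(r_i, 2) ≤ C(40, 2) = 780. By convexity Σ_i C(r_i, 2) ≥ 142·C(z/142, 2) = z(z − 142)/(2·142), giving z² − 142z − 142·40·39 ≤ 0 and hence z ≤ (1/2)[142 + √(20164 + 4·221520)] = (1/2)[142 + √906244] ≈ (1/2)(142 + 951.9685) = 546.9842.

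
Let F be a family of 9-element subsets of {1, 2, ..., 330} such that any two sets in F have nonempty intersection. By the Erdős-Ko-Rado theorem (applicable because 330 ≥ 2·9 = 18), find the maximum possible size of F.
max |F| = C(329, 8) = 3124649699192385

The Erdős-Ko-Rado theorem states: for n ≥ 2k, an intersecting family of k-subsets of an n-element set has size at most C(n − 1, k − 1), with equality for 'star' families {A ⊆ [n] : |A| = k, i ∈ A} (fix an element i). For n = 330, k = 9: C(329, 8) = 3124649699192385.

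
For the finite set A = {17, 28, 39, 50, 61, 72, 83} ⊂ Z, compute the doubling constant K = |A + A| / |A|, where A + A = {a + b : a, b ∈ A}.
K = |A + A| / |A| = 13/7

Enumerate A + A = {a + b : a, b ∈ A}. With |A| = 7, there are |A|^2 = 49 ordered sum pairs; collecting distinct values, A + A = {34, 45, 56, 67, 78, 89, 100, 111, 122, 133, 144, 155, 166}, so |A + A| = 13. Thus K = 13/7. Here |A + A| = 2|A| − 1 = 13, the minimum possible — so K = 13/7 is minimal, which holds iff A is an arithmetic progression.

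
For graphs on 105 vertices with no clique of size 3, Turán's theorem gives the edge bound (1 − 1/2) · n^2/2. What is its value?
Turán density bound = (1/2) · 105^2/2 = 11025/4 ≈ 2756.25

Turán's theorem: ex(n, K_{r+1}) is achieved by the complete r-partite Turán graph T(n, r) with parts as balanced as possible, and is at most (1 − 1/r) · n^2/2. For r = 2, n = 105: the density bound is (1/2) · 11025/2 = 11025/4 ≈ 2756.25. The integer-valued extremum is e(T(105, 2)) = 2756, which is strictly less than the density bound 11025/4 since 2 ∤ 105 (the parts of T(105, 2) cannot all be equal).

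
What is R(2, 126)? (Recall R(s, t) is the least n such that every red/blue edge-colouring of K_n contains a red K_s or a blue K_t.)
R(2, 126) = 126

R(2, k) = k for all k ≥ 2: in a 2-colouring of K_k, either some edge is red (a red K_2) or all edges are blue (a blue K_k). And K_{125} coloured all-blue has no blue K_126, so R(2, 126) > 125. Hence R(2, 126) = 126.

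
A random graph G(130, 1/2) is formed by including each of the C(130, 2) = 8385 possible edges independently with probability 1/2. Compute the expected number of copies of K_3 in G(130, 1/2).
E[# K_3] = C(130, 3) · (1/2)^C(3, 2) = 357760 / 2^3 = 44720

For each 3-subset S of vertices (there are C(130, 3) = 357760 such S), let X_S = 1 if S induces a K_3 (all C(3, 2) = 3 edges present). Then P(X_S = 1) = (1/2)^3 = 1/8. By linearity of expectation, E[# K_3] = C(130, 3) · (1/2)^3 = 357760 / 8 = 44720.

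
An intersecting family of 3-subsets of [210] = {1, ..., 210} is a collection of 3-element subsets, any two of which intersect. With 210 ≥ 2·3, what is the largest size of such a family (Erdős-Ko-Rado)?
max |F| = C(209, 2) = 21736

The Erdős-Ko-Rado theorem states: for n ≥ 2k, an intersecting family of k-subsets of an n-element set has size at most C(n − 1, k − 1), with equality for 'star' families {A ⊆ [n] : |A| = k, i ∈ A} (fix an element i). For n = 210, k = 3: C(209, 2) = 21736.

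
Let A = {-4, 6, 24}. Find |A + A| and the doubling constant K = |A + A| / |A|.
K = |A + A| / |A| = 6/3 = 2

Enumerate A + A = {a + b : a, b ∈ A}. With |A| = 3, there are |A|^2 = 9 ordered sum pairs; collecting distinct values, A + A = {-8, 2, 12, 20, 30, 48}, so |A + A| = 6. Thus K = 6/3 = 2. For comparison, the minimum possible |A + A| over all 3-element sets is 2·3 − 1 = 5 (so min K = 5/3), attained only by arithmetic progressions.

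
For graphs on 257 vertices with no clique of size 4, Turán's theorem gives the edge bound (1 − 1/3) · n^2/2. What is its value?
Turán density bound = (2/3) · 257^2/2 = 66049/3 ≈ 22016.3333

Turán's theorem: ex(n, K_{r+1}) is achieved by the complete r-partite Turán graph T(n, r) with parts as balanced as possible, and is at most (1 − 1/r) · n^2/2. For r = 3, n = 257: the density bound is (2/3) · 66049/2 = 66049/3 ≈ 22016.3333. The integer-valued extremum is e(T(257, 3)) = 22016, which is strictly less than the density bound 66049/3 since 3 ∤ 257 (the parts of T(257, 3) cannot all be equal).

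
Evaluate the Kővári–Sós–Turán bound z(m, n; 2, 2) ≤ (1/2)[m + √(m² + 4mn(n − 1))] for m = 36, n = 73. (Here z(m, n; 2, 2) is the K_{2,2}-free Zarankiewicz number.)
z(36, 73; 2, 2) ≤ (1/2)[36 + √(36² + 4·36·73·72)] = (1/2)[36 + √758160] = 453.3619

Kővári–Sós–Turán: let r_1, ..., r_36 be the row sums and z = Σ r_i the total number of 1s. Each pair of columns can share at most one row with both entries 1 (else a 2×2 all-ones block appears), so Σ_i C(r_i, 2) ≤ C(73, 2) = 2628. By convexity Σ_i C(r_i, 2) ≥ 36·C(z/36, 2) = z(z − 36)/(2·36), giving z² − 36z − 36·73·72 ≤ 0 and hence z ≤ (1/2)[36 + √(1296 + 4·189216)] = (1/2)[36 + √758160] ≈ (1/2)(36 + 870.7238) = 453.3619.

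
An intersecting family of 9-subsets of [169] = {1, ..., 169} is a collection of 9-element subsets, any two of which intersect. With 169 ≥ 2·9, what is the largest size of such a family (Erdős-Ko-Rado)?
max |F| = C(168, 8) = 13288305520413

Erdős-Ko-Rado (1961): when n ≥ 2k, max |F| = C(n−1, k−1). The bound is attained by the star {A : i ∈ A} for any fixed i ∈ [n]. Here C(169−1, 9−1) = C(168, 8) = 13288305520413.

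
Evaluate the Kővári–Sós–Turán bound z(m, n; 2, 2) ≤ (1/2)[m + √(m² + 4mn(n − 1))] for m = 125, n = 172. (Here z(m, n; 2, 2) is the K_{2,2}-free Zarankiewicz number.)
z(125, 172; 2, 2) ≤ (1/2)[125 + √(125² + 4·125·172·171)] = (1/2)[125 + √14721625] = 1980.9385

Kővári–Sós–Turán: let r_1, ..., r_125 be the row sums and z = Σ r_i the total number of 1s. Each pair of columns can share at most one row with both entries 1 (else a 2×2 all-ones block appears), so Σ_i C(r_i, 2) ≤ C(172, 2) = 14706. By convexity Σ_i C(r_i, 2) ≥ 125·C(z/125, 2) = z(z − 125)/(2·125), giving z² − 125z − 125·172·171 ≤ 0 and hence z ≤ (1/2)[125 + √(15625 + 4·3676500)] = (1/2)[125 + √14721625] ≈ (1/2)(125 + 3836.877) = 1980.9385.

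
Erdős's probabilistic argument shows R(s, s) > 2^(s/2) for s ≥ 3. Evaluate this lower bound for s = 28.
2^(28/2) = 16384; so R(28, 28) > 16384

Colour each edge of K_n uniformly at random with red/blue. The expected number of monochromatic K_28 is C(n, 28) · 2 · 2^(−C(28,2)). If C(n, 28) · 2^(1 − C(28,2)) < 1, then with positive probability no monochromatic K_28 exists, so R(28, 28) > n. The standard estimate C(n, 28) ≤ n^28/28! shows this inequality holds whenever n ≤ 2^(28/2) (since 28! · 2^(C(28,2) − 1) > 2^(28^2/2) ≥ n^28). Hence R(28, 28) > 2^(28/2) = 16384.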